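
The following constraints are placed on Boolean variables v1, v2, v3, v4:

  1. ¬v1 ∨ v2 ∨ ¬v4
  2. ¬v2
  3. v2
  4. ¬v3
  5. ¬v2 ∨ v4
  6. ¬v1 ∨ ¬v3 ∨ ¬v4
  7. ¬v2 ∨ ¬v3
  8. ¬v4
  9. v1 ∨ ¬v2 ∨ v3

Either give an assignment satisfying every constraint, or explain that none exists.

UNSATISFIABLE

Case v2 = True:
  Clause (¬v2) is falsified — contradiction.
Case v2 = False:
  Clause (v2) is falsified — contradiction.
Both cases fail, so the formula is unsatisfiable.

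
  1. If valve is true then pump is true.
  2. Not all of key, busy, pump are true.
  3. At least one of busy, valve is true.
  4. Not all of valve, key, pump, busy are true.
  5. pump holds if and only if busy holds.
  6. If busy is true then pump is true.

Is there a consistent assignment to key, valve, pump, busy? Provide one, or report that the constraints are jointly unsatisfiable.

key = False, valve = False, pump = True, busy = True

  (1) valve=F ⇒ pump: vacuous ✓
  (2) {key, busy, pump}: 2/3 true — not all ✓
  (3) {busy, valve}: 1 true — at least one ✓
  (4) {valve, key, pump, busy}: 2/4 true — not all ✓
  (5) pump=T, busy=T — same ✓
  (6) busy=T ⇒ pump: T ✓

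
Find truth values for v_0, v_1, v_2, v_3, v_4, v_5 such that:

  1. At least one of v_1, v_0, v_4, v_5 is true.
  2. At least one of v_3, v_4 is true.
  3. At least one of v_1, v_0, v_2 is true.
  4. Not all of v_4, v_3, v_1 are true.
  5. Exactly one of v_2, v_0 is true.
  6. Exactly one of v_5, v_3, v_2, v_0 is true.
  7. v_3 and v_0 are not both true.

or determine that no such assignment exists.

v_0 = True, v_1 = False, v_2 = False, v_3 = False, v_4 = True, v_5 = False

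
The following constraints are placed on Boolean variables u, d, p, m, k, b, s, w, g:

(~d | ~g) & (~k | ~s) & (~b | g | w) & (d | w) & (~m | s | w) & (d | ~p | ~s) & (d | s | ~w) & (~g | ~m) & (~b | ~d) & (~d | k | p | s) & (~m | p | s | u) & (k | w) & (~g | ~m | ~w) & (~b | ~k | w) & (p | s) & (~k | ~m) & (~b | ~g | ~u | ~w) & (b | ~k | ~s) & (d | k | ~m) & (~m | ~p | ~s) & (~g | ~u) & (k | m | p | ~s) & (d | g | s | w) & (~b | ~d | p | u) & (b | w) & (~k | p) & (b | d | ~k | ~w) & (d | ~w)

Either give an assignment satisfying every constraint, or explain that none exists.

u: False, d: True, p: True, m: False, k: True, b: False, s: False, w: True, g: False

Set u = False.
Try d = False:
  (d | w) forces w = True.
  clause (d | ~w) is falsified — backtrack.
So d = True.
  then (~d | ~g) forces g = False.
  then (~b | ~d) forces b = False.
  then (b | w) forces w = True.
Set p = True.
Set m = False.
Set k = True.
  then (~k | ~s) forces s = False.
All clauses satisfied.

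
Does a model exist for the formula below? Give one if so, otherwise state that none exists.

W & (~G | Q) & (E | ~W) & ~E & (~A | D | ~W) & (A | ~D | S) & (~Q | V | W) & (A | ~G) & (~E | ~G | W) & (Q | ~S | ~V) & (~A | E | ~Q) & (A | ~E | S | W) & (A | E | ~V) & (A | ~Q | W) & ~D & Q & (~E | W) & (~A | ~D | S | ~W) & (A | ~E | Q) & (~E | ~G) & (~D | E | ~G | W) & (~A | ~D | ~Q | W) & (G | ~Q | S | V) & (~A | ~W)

UNSATISFIABLE

Case E = True:
  Clause (~E) is falsified — contradiction.
Case E = False:
  (W) forces W = True.
  Clause (E | ~W) is falsified — contradiction.
Both cases fail, so the formula is unsatisfiable.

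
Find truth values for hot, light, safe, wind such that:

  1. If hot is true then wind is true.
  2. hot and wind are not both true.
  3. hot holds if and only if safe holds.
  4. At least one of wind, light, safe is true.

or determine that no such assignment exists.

hot=F, light=T, safe=F, wind=T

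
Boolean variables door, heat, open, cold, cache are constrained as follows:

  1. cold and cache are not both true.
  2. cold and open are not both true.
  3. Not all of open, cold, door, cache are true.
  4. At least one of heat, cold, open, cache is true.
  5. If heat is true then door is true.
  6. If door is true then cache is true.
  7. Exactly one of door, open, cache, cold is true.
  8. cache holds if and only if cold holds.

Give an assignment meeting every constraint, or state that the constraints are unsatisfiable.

door = False; heat = False; open = True; cold = False; cache = False

  (1) cold=F, cache=F — not both ✓
  (2) cold=F, open=T — not both ✓
  (3) {open, cold, door, cache}: 1/4 true — not all ✓
  (4) {heat, cold, open, cache}: 1 true — at least one ✓
  (5) heat=F ⇒ door: vacuous ✓
  (6) door=F ⇒ cache: vacuous ✓
  (7) {door, open, cache, cold}: 1 true — exactly one ✓
  (8) cache=F, cold=F — same ✓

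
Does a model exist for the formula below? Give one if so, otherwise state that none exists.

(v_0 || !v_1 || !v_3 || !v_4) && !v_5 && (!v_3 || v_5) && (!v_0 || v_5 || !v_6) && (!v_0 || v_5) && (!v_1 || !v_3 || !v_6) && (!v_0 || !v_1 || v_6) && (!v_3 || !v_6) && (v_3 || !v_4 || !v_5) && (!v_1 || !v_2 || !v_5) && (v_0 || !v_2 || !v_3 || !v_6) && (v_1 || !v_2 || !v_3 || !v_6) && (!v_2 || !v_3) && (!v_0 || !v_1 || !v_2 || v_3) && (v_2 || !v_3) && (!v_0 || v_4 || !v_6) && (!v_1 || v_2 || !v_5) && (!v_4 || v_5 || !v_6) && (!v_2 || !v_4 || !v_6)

Unit clause (!v_5) forces v_5 = False.
In (!v_3 || v_5) only !v_3 is left, so v_3 = False.
In (!v_0 || v_5) only !v_0 is left, so v_0 = False.
Set v_1 = True.
Set v_2 = False.
Set v_4 = False.
Set v_6 = False.
All clauses satisfied.

v_0: False, v_1: True, v_2: False, v_3: False, v_4: False, v_5: False, v_6: False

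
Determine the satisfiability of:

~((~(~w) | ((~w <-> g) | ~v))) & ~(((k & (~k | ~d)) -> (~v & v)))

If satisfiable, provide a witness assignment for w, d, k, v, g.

w = False; d = False; k = True; v = True; g = False

  ~((~(~w) | ((~w <-> g) | ~v))) = True
    ~(~w) | ((~w <-> g) | ~v) = False
      ~(~w) = False
        ~w = True
      (~w <-> g) | ~v = False
        ~w <-> g = False
          ~w = True
        ~v = False
  ~(((k & (~k | ~d)) -> (~v & v))) = True
    (k & (~k | ~d)) -> (~v & v) = False
      k & (~k | ~d) = True
        ~k | ~d = True
          ~k = False
          ~d = True
      ~v & v = False
        ~v = False
Both conjuncts True, so the formula holds.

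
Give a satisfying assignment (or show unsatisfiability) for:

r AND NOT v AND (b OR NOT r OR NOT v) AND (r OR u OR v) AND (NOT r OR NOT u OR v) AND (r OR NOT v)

Unit clause (r) forces r = True.
Unit clause (NOT v) forces v = False.
In (NOT r OR NOT u OR v) only NOT u is left, so u = False.
Set b = False.
All clauses satisfied.

b = False; u = False; r = True; v = False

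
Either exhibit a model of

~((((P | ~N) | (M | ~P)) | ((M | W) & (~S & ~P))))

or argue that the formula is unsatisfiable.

Case P = True: the formula becomes ~((True | False)) = False.
Case P = False: the formula becomes ~((True | ((M | W) & ~S))) = False.
Both cases fail — unsatisfiable.

The formula is unsatisfiable.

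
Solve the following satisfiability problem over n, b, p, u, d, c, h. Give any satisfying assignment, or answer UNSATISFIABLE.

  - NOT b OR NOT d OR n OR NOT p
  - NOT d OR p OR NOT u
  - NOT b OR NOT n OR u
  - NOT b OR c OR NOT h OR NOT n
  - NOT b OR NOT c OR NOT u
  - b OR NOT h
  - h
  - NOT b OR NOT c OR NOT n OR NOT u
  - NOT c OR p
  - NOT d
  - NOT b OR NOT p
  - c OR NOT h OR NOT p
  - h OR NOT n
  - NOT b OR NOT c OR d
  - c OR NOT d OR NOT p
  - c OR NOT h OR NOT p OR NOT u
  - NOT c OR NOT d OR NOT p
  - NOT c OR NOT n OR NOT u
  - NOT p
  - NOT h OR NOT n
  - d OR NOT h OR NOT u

n = False, b = True, p = False, u = False, d = False, c = False, h = True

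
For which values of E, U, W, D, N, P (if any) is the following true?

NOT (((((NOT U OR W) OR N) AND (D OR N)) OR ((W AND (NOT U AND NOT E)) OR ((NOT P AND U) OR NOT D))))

E = True, U = True, W = False, D = True, N = False, P = True

  NOT (((((NOT U OR W) OR N) AND (D OR N)) OR ((W AND (NOT U AND NOT E)) OR ((NOT P AND U) OR NOT D)))) = True
    (((NOT U OR W) OR N) AND (D OR N)) OR ((W AND (NOT U AND NOT E)) OR ((NOT P AND U) OR NOT D)) = False
      ((NOT U OR W) OR N) AND (D OR N) = False
        (NOT U OR W) OR N = False
          NOT U OR W = False
            NOT U = False
        D OR N = True
      (W AND (NOT U AND NOT E)) OR ((NOT P AND U) OR NOT D) = False
        W AND (NOT U AND NOT E) = False
          NOT U AND NOT E = False
            NOT U = False
            NOT E = False
        (NOT P AND U) OR NOT D = False
          NOT P AND U = False
            NOT P = False
          NOT D = False
The formula evaluates to True.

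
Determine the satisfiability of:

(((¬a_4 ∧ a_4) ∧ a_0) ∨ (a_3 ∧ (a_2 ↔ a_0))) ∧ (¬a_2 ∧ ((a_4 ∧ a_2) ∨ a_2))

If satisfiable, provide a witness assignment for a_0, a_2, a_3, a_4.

Case a_2 = True: the conjunct ¬a_2 is False.
Case a_2 = False: the conjunct (a_4 ∧ a_2) ∨ a_2 becomes (a_4 ∧ False) ∨ False = False.
Both cases fail — unsatisfiable.

The formula is unsatisfiable.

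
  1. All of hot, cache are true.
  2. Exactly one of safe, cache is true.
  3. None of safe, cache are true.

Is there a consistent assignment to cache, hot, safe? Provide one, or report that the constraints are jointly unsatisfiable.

The formula is unsatisfiable.

Case cache = True:
  Constraint (3) is violated (cache=T) — contradiction.
Case cache = False:
  Constraint (1) is violated (cache=F) — contradiction.
Both cases fail — unsatisfiable.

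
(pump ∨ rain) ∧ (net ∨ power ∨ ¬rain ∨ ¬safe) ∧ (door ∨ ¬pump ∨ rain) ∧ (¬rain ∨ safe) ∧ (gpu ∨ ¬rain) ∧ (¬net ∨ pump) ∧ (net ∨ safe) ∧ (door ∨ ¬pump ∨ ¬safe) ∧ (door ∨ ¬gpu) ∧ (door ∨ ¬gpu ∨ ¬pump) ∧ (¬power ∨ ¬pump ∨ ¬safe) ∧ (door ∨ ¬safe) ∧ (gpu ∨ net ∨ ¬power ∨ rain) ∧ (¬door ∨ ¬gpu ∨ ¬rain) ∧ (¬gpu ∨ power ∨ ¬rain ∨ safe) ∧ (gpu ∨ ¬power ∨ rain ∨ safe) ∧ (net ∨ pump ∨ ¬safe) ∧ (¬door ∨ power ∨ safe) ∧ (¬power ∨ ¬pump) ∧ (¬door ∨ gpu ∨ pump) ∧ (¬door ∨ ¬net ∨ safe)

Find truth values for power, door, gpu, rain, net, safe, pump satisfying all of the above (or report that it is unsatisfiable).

power = False; door = True; gpu = False; rain = False; net = False; safe = True; pump = True

Set power = False.
Set door = True.
  then (¬door ∨ power ∨ safe) forces safe = True.
Set gpu = False.
  then (gpu ∨ ¬rain) forces rain = False.
  then (¬door ∨ gpu ∨ pump) forces pump = True.
Set net = False.
All clauses satisfied.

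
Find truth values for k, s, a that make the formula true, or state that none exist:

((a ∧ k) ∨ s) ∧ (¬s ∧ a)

k = True; s = False; a = True

  (a ∧ k) ∨ s = True
    a ∧ k = True
  ¬s ∧ a = True
    ¬s = True
Both conjuncts True, so the formula holds.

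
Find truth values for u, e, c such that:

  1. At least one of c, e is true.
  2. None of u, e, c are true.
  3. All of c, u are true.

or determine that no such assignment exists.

Unsatisfiable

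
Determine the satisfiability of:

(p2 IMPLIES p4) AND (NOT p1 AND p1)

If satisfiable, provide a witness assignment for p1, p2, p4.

No satisfying assignment exists.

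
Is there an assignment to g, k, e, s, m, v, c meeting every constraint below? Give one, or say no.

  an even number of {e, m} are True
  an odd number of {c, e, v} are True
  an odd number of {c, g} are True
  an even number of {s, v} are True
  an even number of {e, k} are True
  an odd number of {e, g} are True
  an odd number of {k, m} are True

Adding constraints 1, 5, 7 mod 2: every variable appears an even number of times on the left, so the left side is 0.
But the right sides sum to 1 (mod 2). 0 ≠ 1 — the system is inconsistent.

The formula is unsatisfiable.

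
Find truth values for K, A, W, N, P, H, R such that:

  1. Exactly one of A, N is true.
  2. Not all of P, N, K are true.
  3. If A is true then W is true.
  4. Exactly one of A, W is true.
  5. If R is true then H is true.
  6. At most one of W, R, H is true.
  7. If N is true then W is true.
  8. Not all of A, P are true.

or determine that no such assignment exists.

K = True; A = False; W = True; N = True; P = False; H = False; R = False

  (1) {A, N}: 1 true — exactly one ✓
  (2) {P, N, K}: 2/3 true — not all ✓
  (3) A=F ⇒ W: vacuous ✓
  (4) {A, W}: 1 true — exactly one ✓
  (5) R=F ⇒ H: vacuous ✓
  (6) {W, R, H}: 1 true — at most one ✓
  (7) N=T ⇒ W: T ✓
  (8) {A, P}: 0/2 true — not all ✓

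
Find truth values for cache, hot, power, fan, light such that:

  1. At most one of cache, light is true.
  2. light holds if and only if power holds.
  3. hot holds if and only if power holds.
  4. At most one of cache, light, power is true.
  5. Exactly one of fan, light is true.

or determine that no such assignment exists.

cache=T, hot=F, power=F, fan=T, light=F

  (1) {cache, light}: 1 true — at most one ✓
  (2) light=F, power=F — same ✓
  (3) hot=F, power=F — same ✓
  (4) {cache, light, power}: 1 true — at most one ✓
  (5) {fan, light}: 1 true — exactly one ✓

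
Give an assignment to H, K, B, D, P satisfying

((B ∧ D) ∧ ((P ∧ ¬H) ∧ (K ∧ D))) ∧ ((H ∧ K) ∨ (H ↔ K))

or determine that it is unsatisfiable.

UNSATISFIABLE

Case H = True: the conjunct ¬H is False.
Case H = False: the formula simplifies to ((B ∧ D) ∧ (P ∧ (K ∧ D))) ∧ ¬K.
  K = True: the conjunct ¬K is False.
  K = False: the conjunct K is False.
Both cases fail — unsatisfiable.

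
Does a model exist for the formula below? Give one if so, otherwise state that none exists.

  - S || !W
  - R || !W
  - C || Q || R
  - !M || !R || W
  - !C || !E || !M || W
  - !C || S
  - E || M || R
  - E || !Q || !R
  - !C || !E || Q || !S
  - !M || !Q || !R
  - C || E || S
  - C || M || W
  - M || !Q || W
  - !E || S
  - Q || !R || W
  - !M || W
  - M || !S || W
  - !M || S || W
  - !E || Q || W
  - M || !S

Set S = True.
  then (M || !S) forces M = True.
  then (!M || W) forces W = True.
  then (R || !W) forces R = True.
  then (!M || !Q || !R) forces Q = False.
Set E = False.
Set C = True.
All clauses satisfied.

S = True, E = False, R = True, C = True, Q = False, W = True, M = True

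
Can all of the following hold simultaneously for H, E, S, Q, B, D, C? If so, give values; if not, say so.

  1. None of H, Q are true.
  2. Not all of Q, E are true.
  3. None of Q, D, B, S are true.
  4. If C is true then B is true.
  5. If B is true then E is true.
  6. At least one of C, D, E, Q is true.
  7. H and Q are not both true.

H: False, E: True, S: False, Q: False, B: False, D: False, C: False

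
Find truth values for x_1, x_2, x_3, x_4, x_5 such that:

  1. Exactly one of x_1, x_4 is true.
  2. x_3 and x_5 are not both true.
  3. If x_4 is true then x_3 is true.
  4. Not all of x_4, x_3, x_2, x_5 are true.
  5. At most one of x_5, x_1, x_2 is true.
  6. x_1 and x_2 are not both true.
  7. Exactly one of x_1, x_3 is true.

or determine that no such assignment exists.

x_1: True, x_2: False, x_3: False, x_4: False, x_5: False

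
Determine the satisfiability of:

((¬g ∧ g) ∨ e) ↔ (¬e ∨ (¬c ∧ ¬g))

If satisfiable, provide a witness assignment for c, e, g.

c=F; e=T; g=F

  ((¬g ∧ g) ∨ e) ↔ (¬e ∨ (¬c ∧ ¬g)) = True
    (¬g ∧ g) ∨ e = True
      ¬g ∧ g = False
        ¬g = True
    ¬e ∨ (¬c ∧ ¬g) = True
      ¬e = False
      ¬c ∧ ¬g = True
        ¬c = True
        ¬g = True
The formula evaluates to True.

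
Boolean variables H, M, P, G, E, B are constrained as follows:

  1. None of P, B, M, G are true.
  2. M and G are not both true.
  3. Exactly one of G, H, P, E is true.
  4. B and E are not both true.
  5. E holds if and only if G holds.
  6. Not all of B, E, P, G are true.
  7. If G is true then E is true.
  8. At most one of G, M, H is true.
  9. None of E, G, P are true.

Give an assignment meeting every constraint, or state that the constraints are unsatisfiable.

H: True, M: False, P: False, G: False, E: False, B: False

  (1) {P, B, M, G}: 0 true — none ✓
  (2) M=F, G=F — not both ✓
  (3) {G, H, P, E}: 1 true — exactly one ✓
  (4) B=F, E=F — not both ✓
  (5) E=F, G=F — same ✓
  (6) {B, E, P, G}: 0/4 true — not all ✓
  (7) G=F ⇒ E: vacuous ✓
  (8) {G, M, H}: 1 true — at most one ✓
  (9) {E, G, P}: 0 true — none ✓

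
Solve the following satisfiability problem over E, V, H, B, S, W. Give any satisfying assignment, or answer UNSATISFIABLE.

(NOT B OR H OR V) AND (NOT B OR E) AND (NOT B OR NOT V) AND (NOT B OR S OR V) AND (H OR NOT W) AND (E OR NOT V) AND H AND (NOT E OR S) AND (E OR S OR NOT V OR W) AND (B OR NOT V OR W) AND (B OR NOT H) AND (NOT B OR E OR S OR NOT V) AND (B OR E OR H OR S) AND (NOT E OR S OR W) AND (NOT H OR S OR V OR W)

Unit clause (H) forces H = True.
In (B OR NOT H) only B is left, so B = True.
In (NOT B OR E) only E is left, so E = True.
In (NOT B OR NOT V) only NOT V is left, so V = False.
In (NOT B OR S OR V) only S is left, so S = True.
Set W = False.
All clauses satisfied.

E = True, V = False, H = True, B = True, S = True, W = False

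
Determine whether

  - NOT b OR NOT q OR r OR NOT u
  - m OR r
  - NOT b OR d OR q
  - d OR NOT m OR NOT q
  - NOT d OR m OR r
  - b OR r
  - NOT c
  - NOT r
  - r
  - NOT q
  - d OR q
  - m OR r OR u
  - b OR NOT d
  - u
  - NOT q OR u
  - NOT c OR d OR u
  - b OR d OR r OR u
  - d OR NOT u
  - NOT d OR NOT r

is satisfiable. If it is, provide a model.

Case r = True:
  Clause (NOT r) is falsified — contradiction.
Case r = False:
  Clause (r) is falsified — contradiction.
Both cases fail, so the formula is unsatisfiable.

Unsatisfiable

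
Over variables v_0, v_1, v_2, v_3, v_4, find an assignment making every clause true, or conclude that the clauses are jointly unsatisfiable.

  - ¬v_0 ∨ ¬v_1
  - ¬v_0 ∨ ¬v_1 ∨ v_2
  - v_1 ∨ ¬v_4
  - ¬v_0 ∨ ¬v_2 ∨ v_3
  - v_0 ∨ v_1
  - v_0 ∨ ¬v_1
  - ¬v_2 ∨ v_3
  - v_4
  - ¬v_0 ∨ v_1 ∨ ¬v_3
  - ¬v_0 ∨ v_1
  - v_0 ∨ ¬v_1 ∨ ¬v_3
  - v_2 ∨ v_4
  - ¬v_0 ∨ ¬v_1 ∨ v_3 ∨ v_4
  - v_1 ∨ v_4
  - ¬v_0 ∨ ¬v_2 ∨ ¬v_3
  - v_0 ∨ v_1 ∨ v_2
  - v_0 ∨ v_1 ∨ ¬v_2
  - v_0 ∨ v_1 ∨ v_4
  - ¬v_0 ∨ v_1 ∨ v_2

Case v_0 = True:
  (¬v_0 ∨ ¬v_1) forces v_1 = False.
  Clause (¬v_0 ∨ v_1) is falsified — contradiction.
Case v_0 = False:
  (v_0 ∨ v_1) forces v_1 = True.
  Clause (v_0 ∨ ¬v_1) is falsified — contradiction.
Both cases fail, so the formula is unsatisfiable.

The formula is unsatisfiable.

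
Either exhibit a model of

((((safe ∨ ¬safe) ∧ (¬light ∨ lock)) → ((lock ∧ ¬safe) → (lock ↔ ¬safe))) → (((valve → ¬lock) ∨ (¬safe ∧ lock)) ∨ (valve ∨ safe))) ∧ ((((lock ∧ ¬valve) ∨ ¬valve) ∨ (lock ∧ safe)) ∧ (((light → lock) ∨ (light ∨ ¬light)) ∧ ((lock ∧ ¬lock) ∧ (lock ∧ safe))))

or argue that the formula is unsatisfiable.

Unsatisfiable

Case lock = True: the conjunct ¬lock is False.
Case lock = False: the conjunct lock is False.
Both cases fail — unsatisfiable.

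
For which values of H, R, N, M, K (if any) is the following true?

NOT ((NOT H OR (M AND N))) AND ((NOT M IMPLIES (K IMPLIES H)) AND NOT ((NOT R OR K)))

H=T, R=T, N=F, M=T, K=F

  NOT ((NOT H OR (M AND N))) = True
    NOT H OR (M AND N) = False
      NOT H = False
      M AND N = False
  (NOT M IMPLIES (K IMPLIES H)) AND NOT ((NOT R OR K)) = True
    NOT M IMPLIES (K IMPLIES H) = True
      NOT M = False
      K IMPLIES H = True
    NOT ((NOT R OR K)) = True
      NOT R OR K = False
        NOT R = False
Both conjuncts True, so the formula holds.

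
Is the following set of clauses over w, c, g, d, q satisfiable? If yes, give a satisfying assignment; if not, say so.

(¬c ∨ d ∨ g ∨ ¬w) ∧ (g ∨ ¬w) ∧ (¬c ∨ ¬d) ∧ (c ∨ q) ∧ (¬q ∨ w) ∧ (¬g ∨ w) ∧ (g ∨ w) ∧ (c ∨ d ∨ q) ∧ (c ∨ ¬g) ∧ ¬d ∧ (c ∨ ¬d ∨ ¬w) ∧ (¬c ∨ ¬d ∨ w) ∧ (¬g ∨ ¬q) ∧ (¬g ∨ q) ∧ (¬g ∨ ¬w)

Case g = True:
  (¬g ∨ w) forces w = True.
  Clause (¬g ∨ ¬w) is falsified — contradiction.
Case g = False:
  (g ∨ ¬w) forces w = False.
  Clause (g ∨ w) is falsified — contradiction.
Both cases fail, so the formula is unsatisfiable.

The formula is unsatisfiable.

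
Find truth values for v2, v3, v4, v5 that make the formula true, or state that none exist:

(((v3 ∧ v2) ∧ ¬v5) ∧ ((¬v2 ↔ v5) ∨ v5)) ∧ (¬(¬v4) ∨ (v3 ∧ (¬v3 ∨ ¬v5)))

v2: True, v3: True, v4: True, v5: False

  ((v3 ∧ v2) ∧ ¬v5) ∧ ((¬v2 ↔ v5) ∨ v5) = True
    (v3 ∧ v2) ∧ ¬v5 = True
      v3 ∧ v2 = True
      ¬v5 = True
    (¬v2 ↔ v5) ∨ v5 = True
      ¬v2 ↔ v5 = True
        ¬v2 = False
  ¬(¬v4) ∨ (v3 ∧ (¬v3 ∨ ¬v5)) = True
    ¬(¬v4) = True
      ¬v4 = False
    v3 ∧ (¬v3 ∨ ¬v5) = True
      ¬v3 ∨ ¬v5 = True
        ¬v3 = False
        ¬v5 = True
Both conjuncts True, so the formula holds.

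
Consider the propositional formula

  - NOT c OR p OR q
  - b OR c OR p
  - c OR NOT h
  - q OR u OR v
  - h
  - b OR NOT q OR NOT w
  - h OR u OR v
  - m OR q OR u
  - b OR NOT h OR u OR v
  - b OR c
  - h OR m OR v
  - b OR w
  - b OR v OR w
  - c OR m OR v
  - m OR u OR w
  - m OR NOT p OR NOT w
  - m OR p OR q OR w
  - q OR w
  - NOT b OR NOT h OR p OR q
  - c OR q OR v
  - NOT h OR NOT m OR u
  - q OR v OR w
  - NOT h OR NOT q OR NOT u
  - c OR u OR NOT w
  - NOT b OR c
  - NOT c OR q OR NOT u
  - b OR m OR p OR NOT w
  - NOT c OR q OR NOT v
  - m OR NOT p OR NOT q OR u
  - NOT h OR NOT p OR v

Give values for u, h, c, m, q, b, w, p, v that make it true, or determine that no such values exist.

Unit clause (h) forces h = True.
In (c OR NOT h) only c is left, so c = True.
Try u = True:
  (NOT h OR NOT q OR NOT u) forces q = False.
  clause (NOT c OR q OR NOT u) is falsified — backtrack.
So u = False.
  then (NOT h OR NOT m OR u) forces m = False.
  then (m OR q OR u) forces q = True.
  then (m OR u OR w) forces w = True.
  then (m OR NOT p OR NOT w) forces p = False.
  then (b OR m OR p OR NOT w) forces b = True.
Set v = False.
All clauses satisfied.

u = False; h = True; c = True; m = False; q = True; b = True; w = True; p = False; v = False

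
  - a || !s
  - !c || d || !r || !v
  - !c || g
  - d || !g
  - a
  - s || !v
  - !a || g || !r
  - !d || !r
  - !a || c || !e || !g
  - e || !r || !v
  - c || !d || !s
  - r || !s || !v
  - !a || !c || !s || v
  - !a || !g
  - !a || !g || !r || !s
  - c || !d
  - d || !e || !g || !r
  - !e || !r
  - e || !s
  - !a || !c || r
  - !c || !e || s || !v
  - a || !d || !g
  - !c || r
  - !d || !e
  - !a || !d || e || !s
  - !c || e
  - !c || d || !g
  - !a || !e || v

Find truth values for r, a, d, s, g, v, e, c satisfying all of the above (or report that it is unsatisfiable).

Unit clause (a) forces a = True.
In (!a || !g) only !g is left, so g = False.
In (!c || g) only !c is left, so c = False.
In (!a || g || !r) only !r is left, so r = False.
In (c || !d) only !d is left, so d = False.
Try s = True:
  (r || !s || !v) forces v = False.
  (e || !s) forces e = True.
  clause (!a || !e || v) is falsified — backtrack.
So s = False.
  then (s || !v) forces v = False.
  then (!a || !e || v) forces e = False.
All clauses satisfied.

r=F, a=T, d=F, s=F, g=F, v=F, e=F, c=F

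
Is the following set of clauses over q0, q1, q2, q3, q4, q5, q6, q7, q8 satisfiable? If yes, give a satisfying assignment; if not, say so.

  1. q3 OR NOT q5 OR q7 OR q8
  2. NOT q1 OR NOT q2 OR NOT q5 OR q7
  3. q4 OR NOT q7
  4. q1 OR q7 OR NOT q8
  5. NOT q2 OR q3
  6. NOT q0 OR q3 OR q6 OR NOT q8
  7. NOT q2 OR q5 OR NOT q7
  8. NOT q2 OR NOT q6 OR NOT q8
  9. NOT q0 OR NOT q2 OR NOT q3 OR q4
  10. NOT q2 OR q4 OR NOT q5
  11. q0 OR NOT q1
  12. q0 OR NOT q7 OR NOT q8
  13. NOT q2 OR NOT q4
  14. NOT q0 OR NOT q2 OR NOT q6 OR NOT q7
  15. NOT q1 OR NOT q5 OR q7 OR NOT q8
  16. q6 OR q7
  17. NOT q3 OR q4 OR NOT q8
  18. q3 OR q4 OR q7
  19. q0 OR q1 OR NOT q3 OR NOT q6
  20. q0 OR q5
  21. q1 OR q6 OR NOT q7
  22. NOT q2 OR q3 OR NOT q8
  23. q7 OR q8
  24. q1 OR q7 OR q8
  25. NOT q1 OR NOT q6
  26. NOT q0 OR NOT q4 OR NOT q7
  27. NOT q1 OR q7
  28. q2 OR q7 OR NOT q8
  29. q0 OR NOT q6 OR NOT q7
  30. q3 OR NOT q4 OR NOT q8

UNSATISFIABLE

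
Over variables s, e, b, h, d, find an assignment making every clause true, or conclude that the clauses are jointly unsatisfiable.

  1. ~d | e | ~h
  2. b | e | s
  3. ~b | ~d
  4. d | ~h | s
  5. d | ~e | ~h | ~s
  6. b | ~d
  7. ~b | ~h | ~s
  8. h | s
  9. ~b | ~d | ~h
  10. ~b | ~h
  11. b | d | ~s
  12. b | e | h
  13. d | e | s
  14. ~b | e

Try s = False:
  (h | s) forces h = True.
  (d | ~h | s) forces d = True.
  (~d | e | ~h) forces e = True.
  (~b | ~d) forces b = False.
  clause (b | ~d) is falsified — backtrack.
So s = True.
Set e = True.
Set b = True.
  then (~b | ~d) forces d = False.
  then (d | ~e | ~h | ~s) forces h = False.
All clauses satisfied.

s = True, e = True, b = True, h = False, d = False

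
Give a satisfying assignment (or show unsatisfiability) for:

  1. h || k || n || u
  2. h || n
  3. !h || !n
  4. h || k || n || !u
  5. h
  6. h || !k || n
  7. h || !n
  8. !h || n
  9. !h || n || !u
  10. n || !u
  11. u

Case h = True:
  (!h || !n) forces n = False.
  Clause (!h || n) is falsified — contradiction.
Case h = False:
  Clause (h) is falsified — contradiction.
Both cases fail, so the formula is unsatisfiable.

No satisfying assignment exists.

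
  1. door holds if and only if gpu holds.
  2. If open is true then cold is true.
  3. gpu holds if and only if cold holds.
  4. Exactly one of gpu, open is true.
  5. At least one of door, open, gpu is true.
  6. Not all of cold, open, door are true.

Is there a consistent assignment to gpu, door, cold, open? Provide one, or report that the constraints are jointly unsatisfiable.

gpu: True, door: True, cold: True, open: False

  (1) door=T, gpu=T — same ✓
  (2) open=F ⇒ cold: vacuous ✓
  (3) gpu=T, cold=T — same ✓
  (4) {gpu, open}: 1 true — exactly one ✓
  (5) {door, open, gpu}: 2 true — at least one ✓
  (6) {cold, open, door}: 2/3 true — not all ✓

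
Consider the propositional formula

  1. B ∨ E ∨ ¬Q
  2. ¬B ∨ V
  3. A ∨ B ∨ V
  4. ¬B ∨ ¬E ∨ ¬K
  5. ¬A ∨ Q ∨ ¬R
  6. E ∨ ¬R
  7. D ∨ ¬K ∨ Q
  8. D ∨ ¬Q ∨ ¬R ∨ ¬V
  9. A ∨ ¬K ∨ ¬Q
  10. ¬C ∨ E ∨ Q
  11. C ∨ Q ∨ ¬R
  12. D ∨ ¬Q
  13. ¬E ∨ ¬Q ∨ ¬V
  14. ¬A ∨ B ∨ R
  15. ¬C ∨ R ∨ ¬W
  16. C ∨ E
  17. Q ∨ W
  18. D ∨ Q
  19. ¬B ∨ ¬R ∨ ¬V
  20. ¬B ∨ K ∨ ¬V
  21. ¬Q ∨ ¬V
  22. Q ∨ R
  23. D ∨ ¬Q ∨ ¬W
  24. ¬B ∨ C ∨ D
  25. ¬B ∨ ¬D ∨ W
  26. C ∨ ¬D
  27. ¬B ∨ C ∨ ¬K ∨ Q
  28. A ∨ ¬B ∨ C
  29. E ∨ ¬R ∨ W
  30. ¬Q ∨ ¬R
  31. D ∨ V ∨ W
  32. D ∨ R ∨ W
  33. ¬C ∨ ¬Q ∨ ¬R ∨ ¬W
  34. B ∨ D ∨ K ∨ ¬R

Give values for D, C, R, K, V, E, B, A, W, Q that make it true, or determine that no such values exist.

D=T, C=T, R=T, K=T, V=T, E=T, B=F, A=F, W=T, Q=F

Set D = True.
  then (C ∨ ¬D) forces C = True.
Set R = True.
  then (E ∨ ¬R) forces E = True.
  then (¬Q ∨ ¬R) forces Q = False.
  then (¬A ∨ Q ∨ ¬R) forces A = False.
  then (Q ∨ W) forces W = True.
Set K = True.
  then (¬B ∨ ¬E ∨ ¬K) forces B = False.
  then (A ∨ B ∨ V) forces V = True.
All clauses satisfied.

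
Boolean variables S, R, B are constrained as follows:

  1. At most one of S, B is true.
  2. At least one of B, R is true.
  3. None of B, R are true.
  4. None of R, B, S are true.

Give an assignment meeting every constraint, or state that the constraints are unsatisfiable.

The formula is unsatisfiable.

Case R = True:
  Constraint (3) is violated (R=T) — contradiction.
Case R = False:
  (2) with R=F forces B = True.
  Constraint (3) is violated (B=T) — contradiction.
Both cases fail — unsatisfiable.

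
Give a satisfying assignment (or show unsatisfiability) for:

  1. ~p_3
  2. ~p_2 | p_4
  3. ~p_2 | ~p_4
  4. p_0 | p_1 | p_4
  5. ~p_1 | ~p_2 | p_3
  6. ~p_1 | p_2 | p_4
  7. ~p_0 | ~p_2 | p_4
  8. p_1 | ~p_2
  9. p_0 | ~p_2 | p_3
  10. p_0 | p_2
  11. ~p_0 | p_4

Unit clause (~p_3) forces p_3 = False.
Try p_0 = False:
  (p_0 | ~p_2 | p_3) forces p_2 = False.
  clause (p_0 | p_2) is falsified — backtrack.
So p_0 = True.
  then (~p_0 | p_4) forces p_4 = True.
  then (~p_2 | ~p_4) forces p_2 = False.
Set p_1 = False.
All clauses satisfied.

p_0 = True; p_1 = False; p_2 = False; p_3 = False; p_4 = True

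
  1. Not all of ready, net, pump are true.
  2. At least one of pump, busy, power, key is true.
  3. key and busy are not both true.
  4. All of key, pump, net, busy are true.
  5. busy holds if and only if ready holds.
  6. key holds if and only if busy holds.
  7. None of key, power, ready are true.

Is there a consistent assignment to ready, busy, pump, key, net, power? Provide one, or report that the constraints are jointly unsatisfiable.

UNSATISFIABLE

Case key = True:
  Constraint (7) is violated (key=T) — contradiction.
Case key = False:
  Constraint (4) is violated (key=F) — contradiction.
Both cases fail — unsatisfiable.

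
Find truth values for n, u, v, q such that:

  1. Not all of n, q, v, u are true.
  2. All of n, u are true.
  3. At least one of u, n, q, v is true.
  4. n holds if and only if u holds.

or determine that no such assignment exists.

n = True, u = True, v = True, q = False

  (1) {n, q, v, u}: 3/4 true — not all ✓
  (2) {n, u}: all 2 true ✓
  (3) {u, n, q, v}: 3 true — at least one ✓
  (4) n=T, u=T — same ✓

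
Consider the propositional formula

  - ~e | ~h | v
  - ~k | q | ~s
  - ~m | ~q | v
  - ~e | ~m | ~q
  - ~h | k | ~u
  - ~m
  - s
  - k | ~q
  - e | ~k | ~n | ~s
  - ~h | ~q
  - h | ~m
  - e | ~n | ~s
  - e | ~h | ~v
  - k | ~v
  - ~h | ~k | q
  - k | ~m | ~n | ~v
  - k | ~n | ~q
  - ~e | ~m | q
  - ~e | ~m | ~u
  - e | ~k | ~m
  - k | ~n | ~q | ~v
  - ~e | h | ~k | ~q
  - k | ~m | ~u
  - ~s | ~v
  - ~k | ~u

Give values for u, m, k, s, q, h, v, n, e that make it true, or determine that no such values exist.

u = False; m = False; k = False; s = True; q = False; h = False; v = False; n = False; e = False

Unit clause (~m) forces m = False.
Unit clause (s) forces s = True.
In (~s | ~v) only ~v is left, so v = False.
Set u = False.
Set k = False.
  then (k | ~q) forces q = False.
Set h = False.
Set n = False.
Set e = False.
All clauses satisfied.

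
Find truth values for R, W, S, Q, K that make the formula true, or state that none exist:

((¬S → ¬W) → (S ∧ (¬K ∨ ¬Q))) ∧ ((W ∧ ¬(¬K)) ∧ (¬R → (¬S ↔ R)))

R = True, W = True, S = False, Q = False, K = True

  (¬S → ¬W) → (S ∧ (¬K ∨ ¬Q)) = True
    ¬S → ¬W = False
      ¬S = True
      ¬W = False
    S ∧ (¬K ∨ ¬Q) = False
      ¬K ∨ ¬Q = True
        ¬K = False
        ¬Q = True
  (W ∧ ¬(¬K)) ∧ (¬R → (¬S ↔ R)) = True
    W ∧ ¬(¬K) = True
      ¬(¬K) = True
        ¬K = False
    ¬R → (¬S ↔ R) = True
      ¬R = False
      ¬S ↔ R = True
        ¬S = True
Both conjuncts True, so the formula holds.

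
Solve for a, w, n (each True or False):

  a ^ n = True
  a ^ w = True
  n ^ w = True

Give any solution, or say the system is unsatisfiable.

Adding constraints 1, 2, 3 mod 2: every variable appears an even number of times on the left, so the left side is 0.
But the right sides sum to 1 (mod 2). 0 ≠ 1 — the system is inconsistent.

Unsatisfiable — no assignment works.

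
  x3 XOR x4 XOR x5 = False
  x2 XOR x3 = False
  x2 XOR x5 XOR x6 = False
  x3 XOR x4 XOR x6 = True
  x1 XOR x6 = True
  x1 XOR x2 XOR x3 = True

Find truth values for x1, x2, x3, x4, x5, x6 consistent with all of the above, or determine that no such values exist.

x1 = True, x2 = True, x3 = True, x4 = False, x5 = True, x6 = False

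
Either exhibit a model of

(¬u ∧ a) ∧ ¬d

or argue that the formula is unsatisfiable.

a=T, u=F, d=F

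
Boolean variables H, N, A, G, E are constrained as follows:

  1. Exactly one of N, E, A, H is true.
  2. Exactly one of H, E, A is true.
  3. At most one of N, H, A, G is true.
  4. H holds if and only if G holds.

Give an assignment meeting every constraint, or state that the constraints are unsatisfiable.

H = False; N = False; A = True; G = False; E = False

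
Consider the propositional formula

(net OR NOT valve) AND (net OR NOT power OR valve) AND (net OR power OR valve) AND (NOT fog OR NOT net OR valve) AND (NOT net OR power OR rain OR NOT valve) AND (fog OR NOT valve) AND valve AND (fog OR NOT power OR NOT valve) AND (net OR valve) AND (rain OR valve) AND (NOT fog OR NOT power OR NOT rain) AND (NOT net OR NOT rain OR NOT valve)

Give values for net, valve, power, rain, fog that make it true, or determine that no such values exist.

net=T; valve=T; power=T; rain=F; fog=T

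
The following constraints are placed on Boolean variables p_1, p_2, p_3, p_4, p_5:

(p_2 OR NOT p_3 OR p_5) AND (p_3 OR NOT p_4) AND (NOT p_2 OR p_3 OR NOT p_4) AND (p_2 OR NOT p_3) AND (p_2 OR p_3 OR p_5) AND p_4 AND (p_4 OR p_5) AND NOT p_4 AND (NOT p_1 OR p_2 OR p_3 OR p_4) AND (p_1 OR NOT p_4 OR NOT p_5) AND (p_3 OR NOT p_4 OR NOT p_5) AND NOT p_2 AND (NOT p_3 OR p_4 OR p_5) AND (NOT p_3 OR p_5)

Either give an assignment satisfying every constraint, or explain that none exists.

Case p_4 = True:
  Clause (NOT p_4) is falsified — contradiction.
Case p_4 = False:
  Clause (p_4) is falsified — contradiction.
Both cases fail, so the formula is unsatisfiable.

Unsatisfiable — no assignment works.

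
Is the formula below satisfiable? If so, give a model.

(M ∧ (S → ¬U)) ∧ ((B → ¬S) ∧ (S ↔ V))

B = False, V = False, S = False, M = True, U = True

  M ∧ (S → ¬U) = True
    S → ¬U = True
      ¬U = False
  (B → ¬S) ∧ (S ↔ V) = True
    B → ¬S = True
      ¬S = True
    S ↔ V = True
Both conjuncts True, so the formula holds.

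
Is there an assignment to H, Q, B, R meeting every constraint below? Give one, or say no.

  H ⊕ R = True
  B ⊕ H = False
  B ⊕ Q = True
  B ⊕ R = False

Adding constraints 1, 2, 4 mod 2: every variable appears an even number of times on the left, so the left side is 0.
But the right sides sum to 1 (mod 2). 0 ≠ 1 — the system is inconsistent.

Unsatisfiable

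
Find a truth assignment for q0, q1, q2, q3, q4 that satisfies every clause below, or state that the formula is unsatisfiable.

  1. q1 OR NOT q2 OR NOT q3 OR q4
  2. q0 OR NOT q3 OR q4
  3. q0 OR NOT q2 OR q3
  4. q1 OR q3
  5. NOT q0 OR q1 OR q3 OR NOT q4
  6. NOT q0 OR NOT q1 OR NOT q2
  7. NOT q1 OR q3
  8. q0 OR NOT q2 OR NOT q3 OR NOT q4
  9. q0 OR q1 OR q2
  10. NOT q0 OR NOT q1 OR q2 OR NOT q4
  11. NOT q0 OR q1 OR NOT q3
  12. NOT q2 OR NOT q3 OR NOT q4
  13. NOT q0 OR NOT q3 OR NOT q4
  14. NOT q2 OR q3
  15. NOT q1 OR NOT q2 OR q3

q0=T; q1=T; q2=F; q3=T; q4=F

Set q0 = True.
Try q1 = False:
  (q1 OR q3) forces q3 = True.
  clause (NOT q0 OR q1 OR NOT q3) is falsified — backtrack.
So q1 = True.
  then (NOT q0 OR NOT q1 OR NOT q2) forces q2 = False.
  then (NOT q1 OR q3) forces q3 = True.
  then (NOT q0 OR NOT q1 OR q2 OR NOT q4) forces q4 = False.
All clauses satisfied.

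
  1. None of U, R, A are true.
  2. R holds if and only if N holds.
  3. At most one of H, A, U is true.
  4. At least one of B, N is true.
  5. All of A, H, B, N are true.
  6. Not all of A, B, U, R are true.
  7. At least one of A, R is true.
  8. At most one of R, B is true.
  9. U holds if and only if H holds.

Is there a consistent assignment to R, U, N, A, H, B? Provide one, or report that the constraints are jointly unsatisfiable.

Case A = True:
  Constraint (1) is violated (A=T) — contradiction.
Case A = False:
  Constraint (5) is violated (A=F) — contradiction.
Both cases fail — unsatisfiable.

The formula is unsatisfiable.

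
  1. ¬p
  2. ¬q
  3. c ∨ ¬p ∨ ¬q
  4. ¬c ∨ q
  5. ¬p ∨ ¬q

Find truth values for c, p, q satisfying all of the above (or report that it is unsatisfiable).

c = False; p = False; q = False

Unit clause (¬p) forces p = False.
Unit clause (¬q) forces q = False.
In (¬c ∨ q) only ¬c is left, so c = False.
Check each clause:
  (¬p): ¬p holds.
  (¬q): ¬q holds.
  (c ∨ ¬p ∨ ¬q): ¬p holds.
  (¬c ∨ q): ¬c holds.
  (¬p ∨ ¬q): ¬p holds.
All clauses satisfied.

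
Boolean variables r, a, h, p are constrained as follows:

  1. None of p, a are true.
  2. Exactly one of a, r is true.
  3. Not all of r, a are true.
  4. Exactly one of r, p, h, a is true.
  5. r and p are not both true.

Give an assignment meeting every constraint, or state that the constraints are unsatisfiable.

r=T; a=F; h=F; p=F

  (1) {p, a}: 0 true — none ✓
  (2) {a, r}: 1 true — exactly one ✓
  (3) {r, a}: 1/2 true — not all ✓
  (4) {r, p, h, a}: 1 true — exactly one ✓
  (5) r=T, p=F — not both ✓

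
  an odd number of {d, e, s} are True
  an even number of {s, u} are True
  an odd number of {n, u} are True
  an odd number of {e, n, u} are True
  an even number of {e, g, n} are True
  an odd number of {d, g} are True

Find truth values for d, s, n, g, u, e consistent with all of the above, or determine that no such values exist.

Adding constraints 1, 2, 3, 5, 6 mod 2: every variable appears an even number of times on the left, so the left side is 0.
But the right sides sum to 1 (mod 2). 0 ≠ 1 — the system is inconsistent.

Unsatisfiable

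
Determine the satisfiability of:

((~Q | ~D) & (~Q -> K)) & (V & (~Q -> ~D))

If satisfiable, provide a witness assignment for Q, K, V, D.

Q: False, K: True, V: True, D: False

  (~Q | ~D) & (~Q -> K) = True
    ~Q | ~D = True
      ~Q = True
      ~D = True
    ~Q -> K = True
      ~Q = True
  V & (~Q -> ~D) = True
    ~Q -> ~D = True
      ~Q = True
      ~D = True
Both conjuncts True, so the formula holds.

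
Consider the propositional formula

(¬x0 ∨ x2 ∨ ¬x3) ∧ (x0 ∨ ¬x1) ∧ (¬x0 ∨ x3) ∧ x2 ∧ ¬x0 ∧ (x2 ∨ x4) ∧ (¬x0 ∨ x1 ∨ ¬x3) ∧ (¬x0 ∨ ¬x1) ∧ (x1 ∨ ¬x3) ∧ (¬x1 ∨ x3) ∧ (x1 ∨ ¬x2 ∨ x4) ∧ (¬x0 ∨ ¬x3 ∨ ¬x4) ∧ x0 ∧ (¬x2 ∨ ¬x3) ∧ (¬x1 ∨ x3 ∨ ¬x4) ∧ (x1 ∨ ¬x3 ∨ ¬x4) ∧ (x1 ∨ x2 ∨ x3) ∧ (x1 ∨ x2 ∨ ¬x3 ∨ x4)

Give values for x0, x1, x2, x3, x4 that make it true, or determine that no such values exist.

Case x0 = True:
  Clause (¬x0) is falsified — contradiction.
Case x0 = False:
  Clause (x0) is falsified — contradiction.
Both cases fail, so the formula is unsatisfiable.

No satisfying assignment exists.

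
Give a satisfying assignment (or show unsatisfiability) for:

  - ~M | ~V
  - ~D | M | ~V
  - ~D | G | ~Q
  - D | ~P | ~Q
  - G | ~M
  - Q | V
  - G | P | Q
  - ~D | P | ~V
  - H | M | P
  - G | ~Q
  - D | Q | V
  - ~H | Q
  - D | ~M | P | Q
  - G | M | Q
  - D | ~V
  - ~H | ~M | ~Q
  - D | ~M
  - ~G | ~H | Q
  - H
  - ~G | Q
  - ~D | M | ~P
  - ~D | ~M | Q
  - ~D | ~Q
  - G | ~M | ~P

V = False; Q = True; G = True; D = False; M = False; H = True; P = False

Unit clause (H) forces H = True.
In (~H | Q) only Q is left, so Q = True.
In (~H | ~M | ~Q) only ~M is left, so M = False.
In (~D | ~Q) only ~D is left, so D = False.
In (D | ~P | ~Q) only ~P is left, so P = False.
In (G | ~Q) only G is left, so G = True.
In (D | ~V) only ~V is left, so V = False.
All clauses satisfied.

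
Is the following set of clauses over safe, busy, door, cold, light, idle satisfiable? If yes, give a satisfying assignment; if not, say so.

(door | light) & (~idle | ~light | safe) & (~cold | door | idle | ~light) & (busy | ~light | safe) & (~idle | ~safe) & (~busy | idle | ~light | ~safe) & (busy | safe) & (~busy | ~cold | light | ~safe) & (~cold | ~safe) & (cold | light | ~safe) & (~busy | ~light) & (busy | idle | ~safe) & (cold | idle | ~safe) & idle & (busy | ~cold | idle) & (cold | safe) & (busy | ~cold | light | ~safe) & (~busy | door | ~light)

safe: False, busy: True, door: True, cold: True, light: False, idle: True

Unit clause (idle) forces idle = True.
In (~idle | ~safe) only ~safe is left, so safe = False.
In (busy | safe) only busy is left, so busy = True.
In (~busy | ~light) only ~light is left, so light = False.
In (cold | safe) only cold is left, so cold = True.
In (door | light) only door is left, so door = True.
All clauses satisfied.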